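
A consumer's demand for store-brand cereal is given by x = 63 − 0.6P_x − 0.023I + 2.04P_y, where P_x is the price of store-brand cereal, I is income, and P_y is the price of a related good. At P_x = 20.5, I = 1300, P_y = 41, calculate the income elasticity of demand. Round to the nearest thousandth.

-0.286

x = 63 − 0.6(20.5) − 0.023(1300) + 2.04(41) = 63 − 12.3 − 29.9 + 83.64 = 104.44.
∂x/∂I = −0.023, so E_I = -0.023·(1300/104.44) ≈ -0.286.
E_I < 0: inferior good.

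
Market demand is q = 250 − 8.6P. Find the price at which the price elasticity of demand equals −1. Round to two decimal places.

For linear demand q = a − bP, E = −bP/(a − bP). |E| = 1 ⇒ bP = a − bP ⇒ P = a/(2b).
P = 250/(2·8.6) ≈ 14.53.

14.53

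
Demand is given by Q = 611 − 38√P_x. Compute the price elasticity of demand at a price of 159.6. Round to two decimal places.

At P_x = 159.6, Q = 130.935.
dQ/dP_x = −38/(2√P_x) = −38/(2·12.6333).
Point elasticity E = (dQ/dP_x)·(P_x/Q) = -1.504 × 159.6/130.935 ≈ -1.83.
|E| > 1, so demand is elastic at this price.

-1.83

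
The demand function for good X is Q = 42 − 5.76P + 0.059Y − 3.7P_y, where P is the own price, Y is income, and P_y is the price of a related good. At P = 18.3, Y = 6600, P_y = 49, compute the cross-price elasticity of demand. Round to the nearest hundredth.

Q = 42 − 5.76(18.3) + 0.059(6600) − 3.7(49) = 42 − 105.408 + 389.4 − 181.3 = 144.692.
∂Q/∂P_y = −3.7, so E_xy = -3.7·(49/144.692) ≈ -1.25.
E_xy < 0: the goods are complements.

-1.25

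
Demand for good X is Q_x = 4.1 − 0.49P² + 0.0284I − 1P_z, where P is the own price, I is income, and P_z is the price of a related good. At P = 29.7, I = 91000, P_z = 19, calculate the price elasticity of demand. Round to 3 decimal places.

Q_x = 4.1 − 0.49(29.7)² + 0.0284(91000) − 1(19) = 4.1 − 432.2241 + 2584.4 − 19 = 2137.2759.
∂Q_x/∂P = −2·0.49·P = -29.106, so E_p = -29.106·(29.7/2137.2759) ≈ -0.404.
|E_p| < 1: demand is inelastic.

-0.404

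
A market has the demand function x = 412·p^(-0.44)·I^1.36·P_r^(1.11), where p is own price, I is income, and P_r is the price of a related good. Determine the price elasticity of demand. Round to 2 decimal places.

-0.44

For a Cobb–Douglas (constant-elasticity) form x = A·p^α·…, the elasticity with respect to p equals the exponent α at every point.
Here the exponent on p is -0.44, so the price elasticity of demand is -0.44.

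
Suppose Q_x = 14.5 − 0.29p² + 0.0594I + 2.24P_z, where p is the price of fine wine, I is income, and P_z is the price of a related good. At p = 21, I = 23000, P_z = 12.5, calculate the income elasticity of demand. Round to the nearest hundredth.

1.07

Evaluating quantity at (p, I, P_z) gives Q_x = 14.5 − 0.29(21)² + 0.0594(23000) + 2.24(12.5) = 14.5 − 127.89 + 1366.2 + 28 = 1280.81.
∂Q_x/∂I = +0.0594, so E_I = 0.0594·(23000/1280.81) ≈ 1.07.
E_I > 1: normal good (luxury).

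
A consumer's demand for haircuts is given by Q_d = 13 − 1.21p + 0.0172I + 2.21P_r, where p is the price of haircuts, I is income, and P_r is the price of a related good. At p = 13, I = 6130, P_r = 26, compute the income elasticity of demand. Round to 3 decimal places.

Q_d = 13 − 1.21(13) + 0.0172(6130) + 2.21(26) = 13 − 15.73 + 105.436 + 57.46 = 160.166.
∂Q_d/∂I = +0.0172, so E_I = 0.0172·(6130/160.166) ≈ 0.658.
E_I ∈ (0,1): normal good (necessity).

0.658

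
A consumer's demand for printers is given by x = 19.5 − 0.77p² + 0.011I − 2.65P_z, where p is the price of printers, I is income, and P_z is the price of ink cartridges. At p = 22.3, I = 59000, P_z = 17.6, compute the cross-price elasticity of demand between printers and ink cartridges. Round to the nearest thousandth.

-0.195

At the given point, x = 19.5 − 0.77(22.3)² + 0.011(59000) − 2.65(17.6) = 19.5 − 382.9133 + 649 − 46.64 = 238.9467.
∂x/∂P_z = −2.65, so E_xy = -2.65·(17.6/238.9467) ≈ -0.195.
E_xy < 0: the goods are complements.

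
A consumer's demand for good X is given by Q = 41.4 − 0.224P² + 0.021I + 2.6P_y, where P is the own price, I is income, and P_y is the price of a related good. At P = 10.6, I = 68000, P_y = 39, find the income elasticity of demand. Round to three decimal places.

Q = 41.4 − 0.224(10.6)² + 0.021(68000) + 2.6(39) = 41.4 − 25.1686 + 1428 + 101.4 = 1545.6314.
∂Q/∂I = +0.021, so E_I = 0.021·(68000/1545.6314) ≈ 0.924.
E_I ∈ (0,1): normal good (necessity).

0.924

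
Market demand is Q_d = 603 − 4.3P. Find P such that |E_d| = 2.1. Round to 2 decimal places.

95.00

Set −bP/(a − bP) = −2.1 ⇒ bP = 2.1(a − bP) ⇒ bP(1+2.1) = 2.1·a.
P = 2.1·603/(4.3·3.1) ≈ 95.00.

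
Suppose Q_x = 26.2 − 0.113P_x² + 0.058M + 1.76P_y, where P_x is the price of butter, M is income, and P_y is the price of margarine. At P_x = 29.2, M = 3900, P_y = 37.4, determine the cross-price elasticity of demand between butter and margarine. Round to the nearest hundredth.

0.30

Q_x = 26.2 − 0.113(29.2)² + 0.058(3900) + 1.76(37.4) = 26.2 − 96.3483 + 226.2 + 65.824 = 221.8757.
∂Q_x/∂P_y = +1.76, so E_xy = 1.76·(37.4/221.8757) ≈ 0.30.
E_xy > 0: the goods are substitutes.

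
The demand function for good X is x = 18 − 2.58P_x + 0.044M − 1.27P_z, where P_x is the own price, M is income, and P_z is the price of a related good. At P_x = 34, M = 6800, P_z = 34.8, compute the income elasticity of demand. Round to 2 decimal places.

Evaluating quantity at (P_x, M, P_z) gives x = 18 − 2.58(34) + 0.044(6800) − 1.27(34.8) = 18 − 87.72 + 299.2 − 44.196 = 185.284.
∂x/∂M = +0.044, so E_I = 0.044·(6800/185.284) ≈ 1.61.
E_I > 1: normal good (luxury).

1.61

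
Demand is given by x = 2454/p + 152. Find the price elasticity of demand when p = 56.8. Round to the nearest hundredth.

-0.22

At p = 56.8, x = 195.2042.
dx/dp = −2454/p² = −0.7606.
Point elasticity E = (dx/dp)·(p/x) = -0.7606 × 56.8/195.2042 ≈ -0.22.
|E| < 1, so demand is inelastic at this price.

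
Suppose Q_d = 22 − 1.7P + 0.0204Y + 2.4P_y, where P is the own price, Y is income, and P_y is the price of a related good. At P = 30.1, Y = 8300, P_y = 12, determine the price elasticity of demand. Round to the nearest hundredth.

-0.30

Q_d = 22 − 1.7(30.1) + 0.0204(8300) + 2.4(12) = 22 − 51.17 + 169.32 + 28.8 = 168.95.
∂Q_d/∂P = −1.7, so E_p = (−1.7)·(30.1/168.95) ≈ -0.30.
|E_p| < 1: demand is inelastic.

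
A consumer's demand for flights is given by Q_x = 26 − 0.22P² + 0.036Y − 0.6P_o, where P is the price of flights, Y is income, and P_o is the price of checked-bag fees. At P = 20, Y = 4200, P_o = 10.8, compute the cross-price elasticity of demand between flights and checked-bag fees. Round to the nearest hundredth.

-0.08

At the given point, Q_x = 26 − 0.22(20)² + 0.036(4200) − 0.6(10.8) = 26 − 88 + 151.2 − 6.48 = 82.72.
∂Q_x/∂P_o = −0.6, so E_xy = -0.6·(10.8/82.72) ≈ -0.08.
E_xy < 0: the goods are complements.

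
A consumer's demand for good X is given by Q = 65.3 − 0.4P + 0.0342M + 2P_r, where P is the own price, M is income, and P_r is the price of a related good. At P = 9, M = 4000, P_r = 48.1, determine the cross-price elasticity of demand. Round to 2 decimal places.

Substituting, Q = 65.3 − 0.4(9) + 0.0342(4000) + 2(48.1) = 65.3 − 3.6 + 136.8 + 96.2 = 294.7.
∂Q/∂P_r = +2, so E_xy = 2·(48.1/294.7) ≈ 0.33.
E_xy > 0: the goods are substitutes.

0.33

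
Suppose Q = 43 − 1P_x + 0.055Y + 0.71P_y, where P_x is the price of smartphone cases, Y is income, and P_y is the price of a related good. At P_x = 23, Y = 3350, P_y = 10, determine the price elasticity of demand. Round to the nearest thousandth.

-0.109

Evaluating quantity at (P_x, Y, P_y) gives Q = 43 − 1(23) + 0.055(3350) + 0.71(10) = 43 − 23 + 184.25 + 7.1 = 211.35.
∂Q/∂P_x = −1, so E_p = (−1)·(23/211.35) ≈ -0.109.
|E_p| < 1: demand is inelastic.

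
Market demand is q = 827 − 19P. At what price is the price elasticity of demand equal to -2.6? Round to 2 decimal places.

Set −bP/(a − bP) = −2.6 ⇒ bP = 2.6(a − bP) ⇒ bP(1+2.6) = 2.6·a.
P = 2.6·827/(19·3.6) ≈ 31.44.

31.44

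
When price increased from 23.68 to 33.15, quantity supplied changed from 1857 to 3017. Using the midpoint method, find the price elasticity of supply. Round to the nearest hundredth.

%ΔQ = (3017 − 1857)/[(1857 + 3017)/2] = 1160/2437 ≈ 0.4760.
%Δp = (33.15 − 23.68)/[(23.68 + 33.15)/2] = 9.47/28.415 ≈ 0.3333.
Arc elasticity E = %ΔQ/%Δp ≈ 0.4760/0.3333 ≈ 1.43.
|E| > 1: supply is elastic over this range.

1.43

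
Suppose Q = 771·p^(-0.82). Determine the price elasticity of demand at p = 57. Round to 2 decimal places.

For a Cobb–Douglas (constant-elasticity) form Q = A·p^α·…, the elasticity with respect to p equals the exponent α at every point.
Here the exponent on p is -0.82, so the price elasticity of demand is -0.82.

-0.82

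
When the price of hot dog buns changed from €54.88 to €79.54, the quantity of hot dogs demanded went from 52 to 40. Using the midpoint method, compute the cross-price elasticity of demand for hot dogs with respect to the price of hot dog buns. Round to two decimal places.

%ΔQ_x = (40 − 52)/[(52+40)/2] = -12/46 ≈ -0.2609.
%ΔP_y = (79.54 − 54.88)/[(54.88+79.54)/2] ≈ 0.3669.
E_xy = -0.2609/0.3669 ≈ -0.71.
E_xy < 0, so hot dogs and hot dog buns are complements.

-0.71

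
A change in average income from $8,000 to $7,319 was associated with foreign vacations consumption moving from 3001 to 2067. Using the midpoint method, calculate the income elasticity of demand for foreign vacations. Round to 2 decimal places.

%ΔQ = (2067 − 3001)/[(3001+2067)/2] = -934/2534 ≈ -0.3686.
%ΔY = (7,319 − 8,000)/[(8,000+7,319)/2] = -681/7659.5 ≈ -0.0889.
E_I = %ΔQ/%ΔY ≈ 4.15.
E_I > 1: normal good (luxury).

4.15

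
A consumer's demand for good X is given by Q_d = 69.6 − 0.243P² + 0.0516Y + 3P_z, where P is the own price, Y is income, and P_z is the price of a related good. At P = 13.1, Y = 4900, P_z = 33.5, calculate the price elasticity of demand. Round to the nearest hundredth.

At the given point, Q_d = 69.6 − 0.243(13.1)² + 0.0516(4900) + 3(33.5) = 69.6 − 41.7012 + 252.84 + 100.5 = 381.2388.
∂Q_d/∂P = −2·0.243·P = -6.3666, so E_p = -6.3666·(13.1/381.2388) ≈ -0.22.
|E_p| < 1: demand is inelastic.

-0.22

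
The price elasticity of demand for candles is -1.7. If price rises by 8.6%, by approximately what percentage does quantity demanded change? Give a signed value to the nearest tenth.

-14.6

%ΔQ ≈ E × %ΔP = (-1.7) × (8.6%) ≈ -14.6%.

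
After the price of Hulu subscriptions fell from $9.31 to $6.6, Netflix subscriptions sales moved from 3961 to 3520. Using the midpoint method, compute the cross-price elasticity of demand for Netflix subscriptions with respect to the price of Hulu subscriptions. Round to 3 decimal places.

%ΔQ_x = (3520 − 3961)/[(3961+3520)/2] = -441/3740.5 ≈ -0.1179.
%ΔP_y = (6.6 − 9.31)/[(9.31+6.6)/2] ≈ -0.3407.
E_xy = -0.1179/-0.3407 ≈ 0.346.
E_xy > 0, so Netflix subscriptions and Hulu subscriptions are substitutes.

0.346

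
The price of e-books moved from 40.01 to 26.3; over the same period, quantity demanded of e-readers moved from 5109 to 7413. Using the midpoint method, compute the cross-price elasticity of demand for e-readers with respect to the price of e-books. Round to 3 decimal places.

%ΔQ_x = (7413 − 5109)/[(5109+7413)/2] = 2304/6261 ≈ 0.3680.
%ΔP_y = (26.3 − 40.01)/[(40.01+26.3)/2] ≈ -0.4135.
E_xy = 0.3680/-0.4135 ≈ -0.890.
E_xy < 0, so e-readers and e-books are complements.

-0.890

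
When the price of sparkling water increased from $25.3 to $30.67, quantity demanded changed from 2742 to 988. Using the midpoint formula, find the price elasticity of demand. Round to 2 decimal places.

%ΔQ = (988 − 2742)/[(2742 + 988)/2] = -1754/1865 ≈ -0.9405.
%ΔP = (30.67 − 25.3)/[(25.3 + 30.67)/2] = 5.37/27.985 ≈ 0.1919.
Arc elasticity E = %ΔQ/%ΔP ≈ -0.9405/0.1919 ≈ -4.90.
|E| > 1: demand is elastic over this range.

-4.90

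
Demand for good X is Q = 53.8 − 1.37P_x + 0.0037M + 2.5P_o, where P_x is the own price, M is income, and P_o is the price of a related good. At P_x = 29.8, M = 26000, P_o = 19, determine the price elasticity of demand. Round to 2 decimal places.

-0.26

Q = 53.8 − 1.37(29.8) + 0.0037(26000) + 2.5(19) = 53.8 − 40.826 + 96.2 + 47.5 = 156.674.
∂Q/∂P_x = −1.37, so E_p = (−1.37)·(29.8/156.674) ≈ -0.26.
|E_p| < 1: demand is inelastic.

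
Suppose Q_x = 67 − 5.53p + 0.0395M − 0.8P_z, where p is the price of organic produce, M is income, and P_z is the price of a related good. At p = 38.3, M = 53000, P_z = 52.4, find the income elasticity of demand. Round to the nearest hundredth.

1.10

Substituting, Q_x = 67 − 5.53(38.3) + 0.0395(53000) − 0.8(52.4) = 67 − 211.799 + 2093.5 − 41.92 = 1906.781.
∂Q_x/∂M = +0.0395, so E_I = 0.0395·(53000/1906.781) ≈ 1.10.
E_I > 1: normal good (luxury).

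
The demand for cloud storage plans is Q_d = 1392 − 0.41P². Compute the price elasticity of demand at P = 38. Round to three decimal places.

At P = 38, Q_d = 799.96.
dQ_d/dP = −2·0.41·P = −31.16.
Point elasticity E = (dQ_d/dP)·(P/Q_d) = -31.16 × 38/799.96 ≈ -1.480.
|E| > 1, so demand is elastic at this price.

-1.480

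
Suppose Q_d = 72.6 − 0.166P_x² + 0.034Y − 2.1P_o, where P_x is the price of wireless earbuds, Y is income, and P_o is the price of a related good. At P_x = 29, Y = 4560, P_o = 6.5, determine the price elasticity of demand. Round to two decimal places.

Q_d = 72.6 − 0.166(29)² + 0.034(4560) − 2.1(6.5) = 72.6 − 139.606 + 155.04 − 13.65 = 74.384.
∂Q_d/∂P_x = −2·0.166·P_x = -9.628, so E_p = -9.628·(29/74.384) ≈ -3.75.
|E_p| > 1: demand is elastic.

-3.75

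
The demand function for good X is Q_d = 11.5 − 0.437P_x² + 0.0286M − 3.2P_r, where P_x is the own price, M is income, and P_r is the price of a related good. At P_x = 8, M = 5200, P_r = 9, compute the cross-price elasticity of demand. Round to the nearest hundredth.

At the given point, Q_d = 11.5 − 0.437(8)² + 0.0286(5200) − 3.2(9) = 11.5 − 27.968 + 148.72 − 28.8 = 103.452.
∂Q_d/∂P_r = −3.2, so E_xy = -3.2·(9/103.452) ≈ -0.28.
E_xy < 0: the goods are complements.

-0.28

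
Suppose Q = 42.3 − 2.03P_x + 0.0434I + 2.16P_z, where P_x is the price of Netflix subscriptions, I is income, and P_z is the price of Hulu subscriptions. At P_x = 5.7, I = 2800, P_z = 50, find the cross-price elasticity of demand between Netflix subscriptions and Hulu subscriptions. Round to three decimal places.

Substituting, Q = 42.3 − 2.03(5.7) + 0.0434(2800) + 2.16(50) = 42.3 − 11.571 + 121.52 + 108 = 260.249.
∂Q/∂P_z = +2.16, so E_xy = 2.16·(50/260.249) ≈ 0.415.
E_xy > 0: the goods are substitutes.

0.415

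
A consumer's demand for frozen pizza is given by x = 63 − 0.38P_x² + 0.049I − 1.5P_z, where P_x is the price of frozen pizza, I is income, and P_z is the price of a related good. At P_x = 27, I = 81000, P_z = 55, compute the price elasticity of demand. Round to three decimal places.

-0.151

x = 63 − 0.38(27)² + 0.049(81000) − 1.5(55) = 63 − 277.02 + 3969 − 82.5 = 3672.48.
∂x/∂P_x = −2·0.38·P_x = -20.52, so E_p = -20.52·(27/3672.48) ≈ -0.151.
|E_p| < 1: demand is inelastic.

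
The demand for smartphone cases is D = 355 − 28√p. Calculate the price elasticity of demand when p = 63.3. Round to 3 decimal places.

-0.842

At p = 63.3, D = 132.2284.
dD/dp = −28/(2√p) = −28/(2·7.9561).
Point elasticity E = (dD/dp)·(p/D) = -1.7596 × 63.3/132.2284 ≈ -0.842.
|E| < 1, so demand is inelastic at this price.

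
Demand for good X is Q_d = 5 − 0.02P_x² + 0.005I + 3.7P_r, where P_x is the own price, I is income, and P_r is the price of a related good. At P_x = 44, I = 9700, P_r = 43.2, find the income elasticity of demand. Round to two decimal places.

Q_d = 5 − 0.02(44)² + 0.005(9700) + 3.7(43.2) = 5 − 38.72 + 48.5 + 159.84 = 174.62.
∂Q_d/∂I = +0.005, so E_I = 0.005·(9700/174.62) ≈ 0.28.
E_I ∈ (0,1): normal good (necessity).

0.28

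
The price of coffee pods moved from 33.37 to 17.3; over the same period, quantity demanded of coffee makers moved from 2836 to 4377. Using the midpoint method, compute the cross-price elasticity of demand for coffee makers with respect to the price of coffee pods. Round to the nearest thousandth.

%ΔQ_x = (4377 − 2836)/[(2836+4377)/2] = 1541/3606.5 ≈ 0.4273.
%ΔP_y = (17.3 − 33.37)/[(33.37+17.3)/2] ≈ -0.6343.
E_xy = 0.4273/-0.6343 ≈ -0.674.
E_xy < 0, so coffee makers and coffee pods are complements.

-0.674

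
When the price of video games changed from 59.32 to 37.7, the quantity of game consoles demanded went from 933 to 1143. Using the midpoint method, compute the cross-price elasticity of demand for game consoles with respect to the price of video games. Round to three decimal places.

-0.454

%ΔQ_x = (1143 − 933)/[(933+1143)/2] = 210/1038 ≈ 0.2023.
%ΔP_y = (37.7 − 59.32)/[(59.32+37.7)/2] ≈ -0.4457.
E_xy = 0.2023/-0.4457 ≈ -0.454.
E_xy < 0, so game consoles and video games are complements.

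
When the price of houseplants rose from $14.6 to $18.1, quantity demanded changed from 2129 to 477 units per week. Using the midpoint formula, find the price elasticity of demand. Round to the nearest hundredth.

%Δq = (477 − 2129)/[(2129 + 477)/2] = -1652/1303 ≈ -1.2678.
%Δp = (18.1 − 14.6)/[(14.6 + 18.1)/2] = 3.5/16.35 ≈ 0.2141.
Arc elasticity E = %Δq/%Δp ≈ -1.2678/0.2141 ≈ -5.92.
|E| > 1: demand is elastic over this range.

-5.92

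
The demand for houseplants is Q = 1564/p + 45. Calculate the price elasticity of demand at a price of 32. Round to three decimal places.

At p = 32, Q = 93.875.
dQ/dp = −1564/p² = −1.5273.
Point elasticity E = (dQ/dp)·(p/Q) = -1.5273 × 32/93.875 ≈ -0.521.
|E| < 1, so demand is inelastic at this price.

-0.521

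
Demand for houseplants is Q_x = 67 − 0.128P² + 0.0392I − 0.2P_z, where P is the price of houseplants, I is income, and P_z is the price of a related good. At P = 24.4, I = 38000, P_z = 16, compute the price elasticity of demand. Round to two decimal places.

Q_x = 67 − 0.128(24.4)² + 0.0392(38000) − 0.2(16) = 67 − 76.2061 + 1489.6 − 3.2 = 1477.1939.
∂Q_x/∂P = −2·0.128·P = -6.2464, so E_p = -6.2464·(24.4/1477.1939) ≈ -0.10.
|E_p| < 1: demand is inelastic.

-0.10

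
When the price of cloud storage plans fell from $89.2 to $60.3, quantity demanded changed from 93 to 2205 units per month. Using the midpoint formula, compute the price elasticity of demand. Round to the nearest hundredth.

-4.75

%ΔQ = (2205 − 93)/[(93 + 2205)/2] = 2112/1149 ≈ 1.8381.
%Δp = (60.3 − 89.2)/[(89.2 + 60.3)/2] = -28.9/74.75 ≈ -0.3866.
Arc elasticity E = %ΔQ/%Δp ≈ 1.8381/-0.3866 ≈ -4.75.
|E| > 1: demand is elastic over this range.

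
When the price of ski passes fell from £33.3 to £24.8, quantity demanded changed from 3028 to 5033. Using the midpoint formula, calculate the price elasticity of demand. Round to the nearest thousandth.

%ΔQ = (5033 − 3028)/[(3028 + 5033)/2] = 2005/4030.5 ≈ 0.4975.
%ΔP = (24.8 − 33.3)/[(33.3 + 24.8)/2] = -8.5/29.05 ≈ -0.2926.
Arc elasticity E = %ΔQ/%ΔP ≈ 0.4975/-0.2926 ≈ -1.700.
|E| > 1: demand is elastic over this range.

-1.700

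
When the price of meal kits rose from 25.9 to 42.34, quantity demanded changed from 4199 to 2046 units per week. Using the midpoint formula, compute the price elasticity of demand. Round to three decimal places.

%ΔQ = (2046 − 4199)/[(4199 + 2046)/2] = -2153/3122.5 ≈ -0.6895.
%Δp = (42.34 − 25.9)/[(25.9 + 42.34)/2] = 16.44/34.12 ≈ 0.4818.
Arc elasticity E = %ΔQ/%Δp ≈ -0.6895/0.4818 ≈ -1.431.
|E| > 1: demand is elastic over this range.

-1.431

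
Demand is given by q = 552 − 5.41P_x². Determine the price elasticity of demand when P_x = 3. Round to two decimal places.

-0.19

At P_x = 3, q = 503.31.
dq/dP_x = −2·5.41·P_x = −32.46.
Point elasticity E = (dq/dP_x)·(P_x/q) = -32.46 × 3/503.31 ≈ -0.19.
|E| < 1, so demand is inelastic at this price.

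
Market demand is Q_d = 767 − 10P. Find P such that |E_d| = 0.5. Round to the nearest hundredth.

Set −bP/(a − bP) = −0.5 ⇒ bP = 0.5(a − bP) ⇒ bP(1+0.5) = 0.5·a.
P = 0.5·767/(10·1.5) ≈ 25.57.

25.57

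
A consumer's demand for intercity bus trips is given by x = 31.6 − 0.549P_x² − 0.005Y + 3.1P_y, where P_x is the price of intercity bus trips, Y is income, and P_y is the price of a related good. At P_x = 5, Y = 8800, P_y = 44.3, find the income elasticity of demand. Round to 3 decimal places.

First evaluate x: 31.6 − 0.549(5)² − 0.005(8800) + 3.1(44.3) = 31.6 − 13.725 − 44 + 137.33 = 111.205.
∂x/∂Y = −0.005, so E_I = -0.005·(8800/111.205) ≈ -0.396.
E_I < 0: inferior good.

-0.396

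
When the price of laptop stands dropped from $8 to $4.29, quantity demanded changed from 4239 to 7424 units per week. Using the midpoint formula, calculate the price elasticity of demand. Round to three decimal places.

%ΔQ = (7424 − 4239)/[(4239 + 7424)/2] = 3185/5831.5 ≈ 0.5462.
%ΔP = (4.29 − 8)/[(8 + 4.29)/2] = -3.71/6.145 ≈ -0.6037.
Arc elasticity E = %ΔQ/%ΔP ≈ 0.5462/-0.6037 ≈ -0.905.
|E| < 1: demand is inelastic over this range.

-0.905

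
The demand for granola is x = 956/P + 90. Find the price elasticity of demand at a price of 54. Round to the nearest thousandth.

At P = 54, x = 107.7037.
dx/dP = −956/P² = −0.3278.
Point elasticity E = (dx/dP)·(P/x) = -0.3278 × 54/107.7037 ≈ -0.164.
|E| < 1, so demand is inelastic at this price.

-0.164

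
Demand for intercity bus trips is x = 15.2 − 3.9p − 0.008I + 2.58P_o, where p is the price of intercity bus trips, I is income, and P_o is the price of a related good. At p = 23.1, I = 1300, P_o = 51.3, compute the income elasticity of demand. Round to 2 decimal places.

At the given point, x = 15.2 − 3.9(23.1) − 0.008(1300) + 2.58(51.3) = 15.2 − 90.09 − 10.4 + 132.354 = 47.064.
∂x/∂I = −0.008, so E_I = -0.008·(1300/47.064) ≈ -0.22.
E_I < 0: inferior good.

-0.22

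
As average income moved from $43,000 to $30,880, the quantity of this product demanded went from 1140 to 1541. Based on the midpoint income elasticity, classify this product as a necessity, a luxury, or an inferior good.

inferior

%ΔQ = (1541 − 1140)/[(1140+1541)/2] = 401/1340.5 ≈ 0.2991.
%ΔY = (30,880 − 43,000)/[(43,000+30,880)/2] = -12120/36940 ≈ -0.3281.
E_I = %ΔQ/%ΔY ≈ -0.912.
E_I < 0: inferior good.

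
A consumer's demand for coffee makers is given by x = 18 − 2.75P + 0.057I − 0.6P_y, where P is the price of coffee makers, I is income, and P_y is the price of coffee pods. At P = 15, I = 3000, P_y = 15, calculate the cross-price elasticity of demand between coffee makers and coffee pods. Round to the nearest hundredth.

Substituting, x = 18 − 2.75(15) + 0.057(3000) − 0.6(15) = 18 − 41.25 + 171 − 9 = 138.75.
∂x/∂P_y = −0.6, so E_xy = -0.6·(15/138.75) ≈ -0.06.
E_xy < 0: the goods are complements.

-0.06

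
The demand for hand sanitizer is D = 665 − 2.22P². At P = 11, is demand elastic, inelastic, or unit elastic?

elastic

At P = 11, D = 396.38.
dD/dP = −2·2.22·P = −48.84.
Point elasticity E = (dD/dP)·(P/D) = -48.84 × 11/396.38 ≈ -1.355.
|E| ≈ 1.355 > 1, so demand is elastic.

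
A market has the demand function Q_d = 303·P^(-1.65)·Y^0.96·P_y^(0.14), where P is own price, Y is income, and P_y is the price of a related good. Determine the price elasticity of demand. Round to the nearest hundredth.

For a Cobb–Douglas (constant-elasticity) form Q_d = A·P^α·…, the elasticity with respect to P equals the exponent α at every point.
Here the exponent on P is -1.65, so the price elasticity of demand is -1.65.

-1.65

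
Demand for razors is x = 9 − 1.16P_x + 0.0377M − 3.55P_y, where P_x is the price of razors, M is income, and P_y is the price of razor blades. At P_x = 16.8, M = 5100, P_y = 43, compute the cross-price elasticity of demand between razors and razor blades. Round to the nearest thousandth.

At the given point, x = 9 − 1.16(16.8) + 0.0377(5100) − 3.55(43) = 9 − 19.488 + 192.27 − 152.65 = 29.132.
∂x/∂P_y = −3.55, so E_xy = -3.55·(43/29.132) ≈ -5.240.
E_xy < 0: the goods are complements.

-5.240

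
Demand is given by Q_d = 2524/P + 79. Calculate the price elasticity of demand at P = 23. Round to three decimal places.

At P = 23, Q_d = 188.7391.
dQ_d/dP = −2524/P² = −4.7713.
Point elasticity E = (dQ_d/dP)·(P/Q_d) = -4.7713 × 23/188.7391 ≈ -0.581.
|E| < 1, so demand is inelastic at this price.

-0.581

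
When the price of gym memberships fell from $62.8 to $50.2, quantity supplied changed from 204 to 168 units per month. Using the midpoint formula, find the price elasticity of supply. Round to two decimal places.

0.87

%Δq = (168 − 204)/[(204 + 168)/2] = -36/186 ≈ -0.1935.
%Δp = (50.2 − 62.8)/[(62.8 + 50.2)/2] = -12.6/56.5 ≈ -0.2230.
Arc elasticity E = %Δq/%Δp ≈ -0.1935/-0.2230 ≈ 0.87.
|E| < 1: supply is inelastic over this range.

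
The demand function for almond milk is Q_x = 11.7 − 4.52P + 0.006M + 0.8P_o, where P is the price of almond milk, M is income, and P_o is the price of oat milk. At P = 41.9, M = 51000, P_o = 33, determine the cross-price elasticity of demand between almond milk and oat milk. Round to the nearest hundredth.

0.17

Q_x = 11.7 − 4.52(41.9) + 0.006(51000) + 0.8(33) = 11.7 − 189.388 + 306 + 26.4 = 154.712.
∂Q_x/∂P_o = +0.8, so E_xy = 0.8·(33/154.712) ≈ 0.17.
E_xy > 0: the goods are substitutes.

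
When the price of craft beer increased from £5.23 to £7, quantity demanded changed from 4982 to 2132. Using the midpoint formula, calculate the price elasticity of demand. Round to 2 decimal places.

-2.77

%Δq = (2132 − 4982)/[(4982 + 2132)/2] = -2850/3557 ≈ -0.8012.
%ΔP = (7 − 5.23)/[(5.23 + 7)/2] = 1.77/6.115 ≈ 0.2895.
Arc elasticity E = %Δq/%ΔP ≈ -0.8012/0.2895 ≈ -2.77.
|E| > 1: demand is elastic over this range.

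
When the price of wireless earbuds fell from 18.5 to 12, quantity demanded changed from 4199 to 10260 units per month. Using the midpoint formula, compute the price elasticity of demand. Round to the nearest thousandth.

-1.967

%ΔQ = (10260 − 4199)/[(4199 + 10260)/2] = 6061/7229.5 ≈ 0.8384.
%Δp = (12 − 18.5)/[(18.5 + 12)/2] = -6.5/15.25 ≈ -0.4262.
Arc elasticity E = %ΔQ/%Δp ≈ 0.8384/-0.4262 ≈ -1.967.
|E| > 1: demand is elastic over this range.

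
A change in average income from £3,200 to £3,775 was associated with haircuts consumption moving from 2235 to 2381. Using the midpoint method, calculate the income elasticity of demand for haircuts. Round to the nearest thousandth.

%ΔQ = (2381 − 2235)/[(2235+2381)/2] = 146/2308 ≈ 0.0633.
%ΔI = (3,775 − 3,200)/[(3,200+3,775)/2] = 575/3487.5 ≈ 0.1649.
E_I = %ΔQ/%ΔI ≈ 0.384.
E_I ∈ (0,1): normal good (necessity).

0.384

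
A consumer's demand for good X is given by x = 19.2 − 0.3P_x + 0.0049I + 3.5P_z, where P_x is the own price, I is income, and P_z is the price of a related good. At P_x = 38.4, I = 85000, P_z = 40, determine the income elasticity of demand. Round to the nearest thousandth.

Substituting, x = 19.2 − 0.3(38.4) + 0.0049(85000) + 3.5(40) = 19.2 − 11.52 + 416.5 + 140 = 564.18.
∂x/∂I = +0.0049, so E_I = 0.0049·(85000/564.18) ≈ 0.738.
E_I ∈ (0,1): normal good (necessity).

0.738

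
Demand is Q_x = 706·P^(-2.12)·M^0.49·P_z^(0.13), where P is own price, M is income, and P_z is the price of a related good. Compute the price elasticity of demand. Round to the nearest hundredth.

-2.12

For a Cobb–Douglas (constant-elasticity) form Q_x = A·P^α·…, the elasticity with respect to P equals the exponent α at every point.
Here the exponent on P is -2.12, so the price elasticity of demand is -2.12.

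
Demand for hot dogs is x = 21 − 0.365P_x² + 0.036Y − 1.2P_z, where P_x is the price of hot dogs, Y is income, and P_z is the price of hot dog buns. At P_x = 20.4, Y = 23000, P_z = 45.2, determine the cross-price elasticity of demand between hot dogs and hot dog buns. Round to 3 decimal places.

-0.084

x = 21 − 0.365(20.4)² + 0.036(23000) − 1.2(45.2) = 21 − 151.8984 + 828 − 54.24 = 642.8616.
∂x/∂P_z = −1.2, so E_xy = -1.2·(45.2/642.8616) ≈ -0.084.
E_xy < 0: the goods are complements.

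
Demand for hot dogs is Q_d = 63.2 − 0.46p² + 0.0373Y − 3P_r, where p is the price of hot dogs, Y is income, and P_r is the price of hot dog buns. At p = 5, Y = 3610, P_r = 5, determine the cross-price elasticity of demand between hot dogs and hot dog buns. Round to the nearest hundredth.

-0.09

Q_d = 63.2 − 0.46(5)² + 0.0373(3610) − 3(5) = 63.2 − 11.5 + 134.653 − 15 = 171.353.
∂Q_d/∂P_r = −3, so E_xy = -3·(5/171.353) ≈ -0.09.
E_xy < 0: the goods are complements.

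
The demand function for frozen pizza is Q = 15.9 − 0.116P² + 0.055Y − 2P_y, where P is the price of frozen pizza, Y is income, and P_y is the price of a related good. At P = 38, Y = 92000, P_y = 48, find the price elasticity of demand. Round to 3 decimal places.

Q = 15.9 − 0.116(38)² + 0.055(92000) − 2(48) = 15.9 − 167.504 + 5060 − 96 = 4812.396.
∂Q/∂P = −2·0.116·P = -8.816, so E_p = -8.816·(38/4812.396) ≈ -0.070.
|E_p| < 1: demand is inelastic.

-0.070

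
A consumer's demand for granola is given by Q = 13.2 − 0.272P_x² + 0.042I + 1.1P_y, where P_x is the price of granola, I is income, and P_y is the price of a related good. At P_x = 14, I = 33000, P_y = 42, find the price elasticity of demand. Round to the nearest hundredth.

-0.08

At the given point, Q = 13.2 − 0.272(14)² + 0.042(33000) + 1.1(42) = 13.2 − 53.312 + 1386 + 46.2 = 1392.088.
∂Q/∂P_x = −2·0.272·P_x = -7.616, so E_p = -7.616·(14/1392.088) ≈ -0.08.
|E_p| < 1: demand is inelastic.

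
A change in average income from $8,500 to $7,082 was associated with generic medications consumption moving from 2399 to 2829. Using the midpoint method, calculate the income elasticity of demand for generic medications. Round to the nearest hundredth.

-0.90

%ΔQ = (2829 − 2399)/[(2399+2829)/2] = 430/2614 ≈ 0.1645.
%ΔM = (7,082 − 8,500)/[(8,500+7,082)/2] = -1418/7791 ≈ -0.1820.
E_I = %ΔQ/%ΔM ≈ -0.90.
E_I < 0: inferior good.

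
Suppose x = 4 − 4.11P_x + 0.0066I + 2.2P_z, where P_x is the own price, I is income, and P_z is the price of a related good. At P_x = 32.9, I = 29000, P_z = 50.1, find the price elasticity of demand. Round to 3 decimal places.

At the given point, x = 4 − 4.11(32.9) + 0.0066(29000) + 2.2(50.1) = 4 − 135.219 + 191.4 + 110.22 = 170.401.
∂x/∂P_x = −4.11, so E_p = (−4.11)·(32.9/170.401) ≈ -0.794.
|E_p| < 1: demand is inelastic.

-0.794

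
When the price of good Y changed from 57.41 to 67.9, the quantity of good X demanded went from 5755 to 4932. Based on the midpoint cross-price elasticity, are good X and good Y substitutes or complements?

%ΔQ_x = (4932 − 5755)/[(5755+4932)/2] = -823/5343.5 ≈ -0.1540.
%ΔP_y = (67.9 − 57.41)/[(57.41+67.9)/2] ≈ 0.1674.
E_xy = -0.1540/0.1674 ≈ -0.920.
E_xy < 0, so the goods are complements.

complements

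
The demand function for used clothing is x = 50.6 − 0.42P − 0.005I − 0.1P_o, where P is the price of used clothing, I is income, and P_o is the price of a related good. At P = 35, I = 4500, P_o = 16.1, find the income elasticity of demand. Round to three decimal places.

-1.908

At the given point, x = 50.6 − 0.42(35) − 0.005(4500) − 0.1(16.1) = 50.6 − 14.7 − 22.5 − 1.61 = 11.79.
∂x/∂I = −0.005, so E_I = -0.005·(4500/11.79) ≈ -1.908.
E_I < 0: inferior good.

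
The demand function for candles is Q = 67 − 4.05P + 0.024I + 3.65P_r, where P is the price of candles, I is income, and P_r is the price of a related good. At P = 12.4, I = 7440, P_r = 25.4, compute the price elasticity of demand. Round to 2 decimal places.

-0.17

Q = 67 − 4.05(12.4) + 0.024(7440) + 3.65(25.4) = 67 − 50.22 + 178.56 + 92.71 = 288.05.
∂Q/∂P = −4.05, so E_p = (−4.05)·(12.4/288.05) ≈ -0.17.
|E_p| < 1: demand is inelastic.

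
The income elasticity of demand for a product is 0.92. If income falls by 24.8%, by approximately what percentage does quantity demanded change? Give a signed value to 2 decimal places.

-22.82

%ΔQ ≈ E × %ΔI = (0.92) × (-24.8%) ≈ -22.82%.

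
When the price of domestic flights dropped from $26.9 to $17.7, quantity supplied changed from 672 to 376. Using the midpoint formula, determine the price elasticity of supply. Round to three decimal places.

1.369

%ΔQ = (376 − 672)/[(672 + 376)/2] = -296/524 ≈ -0.5649.
%Δp = (17.7 − 26.9)/[(26.9 + 17.7)/2] = -9.2/22.3 ≈ -0.4126.
Arc elasticity E = %ΔQ/%Δp ≈ -0.5649/-0.4126 ≈ 1.369.
|E| > 1: supply is elastic over this range.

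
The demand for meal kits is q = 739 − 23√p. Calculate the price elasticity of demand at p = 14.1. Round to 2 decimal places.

At p = 14.1, q = 652.6351.
dq/dp = −23/(2√p) = −23/(2·3.755).
Point elasticity E = (dq/dp)·(p/q) = -3.0626 × 14.1/652.6351 ≈ -0.07.
|E| < 1, so demand is inelastic at this price.

-0.07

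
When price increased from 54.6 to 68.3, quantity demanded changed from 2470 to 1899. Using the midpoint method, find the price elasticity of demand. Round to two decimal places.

%ΔQ = (1899 − 2470)/[(2470 + 1899)/2] = -571/2184.5 ≈ -0.2614.
%Δp = (68.3 − 54.6)/[(54.6 + 68.3)/2] = 13.7/61.45 ≈ 0.2229.
Arc elasticity E = %ΔQ/%Δp ≈ -0.2614/0.2229 ≈ -1.17.
|E| > 1: demand is elastic over this range.

-1.17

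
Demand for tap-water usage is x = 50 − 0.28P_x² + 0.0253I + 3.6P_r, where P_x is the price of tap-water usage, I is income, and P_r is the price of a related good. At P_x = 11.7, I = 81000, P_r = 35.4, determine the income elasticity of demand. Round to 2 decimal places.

Substituting, x = 50 − 0.28(11.7)² + 0.0253(81000) + 3.6(35.4) = 50 − 38.3292 + 2049.3 + 127.44 = 2188.4108.
∂x/∂I = +0.0253, so E_I = 0.0253·(81000/2188.4108) ≈ 0.94.
E_I ∈ (0,1): normal good (necessity).

0.94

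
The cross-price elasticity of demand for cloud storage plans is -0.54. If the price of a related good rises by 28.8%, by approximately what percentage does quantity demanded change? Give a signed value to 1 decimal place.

%ΔQ ≈ E × %ΔP_y = (-0.54) × (28.8%) ≈ -15.6%.

-15.6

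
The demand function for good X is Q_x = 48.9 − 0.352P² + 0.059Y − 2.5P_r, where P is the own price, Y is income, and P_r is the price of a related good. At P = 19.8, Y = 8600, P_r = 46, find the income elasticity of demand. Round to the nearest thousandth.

Q_x = 48.9 − 0.352(19.8)² + 0.059(8600) − 2.5(46) = 48.9 − 137.9981 + 507.4 − 115 = 303.3019.
∂Q_x/∂Y = +0.059, so E_I = 0.059·(8600/303.3019) ≈ 1.673.
E_I > 1: normal good (luxury).

1.673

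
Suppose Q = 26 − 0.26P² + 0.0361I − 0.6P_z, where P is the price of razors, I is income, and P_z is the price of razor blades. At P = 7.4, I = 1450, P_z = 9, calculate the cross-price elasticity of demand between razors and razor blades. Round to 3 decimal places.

-0.092

Evaluating quantity at (P, I, P_z) gives Q = 26 − 0.26(7.4)² + 0.0361(1450) − 0.6(9) = 26 − 14.2376 + 52.345 − 5.4 = 58.7074.
∂Q/∂P_z = −0.6, so E_xy = -0.6·(9/58.7074) ≈ -0.092.
E_xy < 0: the goods are complements.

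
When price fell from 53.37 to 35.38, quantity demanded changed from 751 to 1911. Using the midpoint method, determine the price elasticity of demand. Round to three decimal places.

%Δq = (1911 − 751)/[(751 + 1911)/2] = 1160/1331 ≈ 0.8715.
%ΔP = (35.38 − 53.37)/[(53.37 + 35.38)/2] = -17.99/44.375 ≈ -0.4054.
Arc elasticity E = %Δq/%ΔP ≈ 0.8715/-0.4054 ≈ -2.150.
|E| > 1: demand is elastic over this range.

-2.150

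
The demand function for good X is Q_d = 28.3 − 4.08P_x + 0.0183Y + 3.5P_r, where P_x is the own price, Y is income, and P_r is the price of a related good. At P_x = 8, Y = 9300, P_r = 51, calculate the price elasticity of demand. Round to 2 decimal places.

At the given point, Q_d = 28.3 − 4.08(8) + 0.0183(9300) + 3.5(51) = 28.3 − 32.64 + 170.19 + 178.5 = 344.35.
∂Q_d/∂P_x = −4.08, so E_p = (−4.08)·(8/344.35) ≈ -0.09.
|E_p| < 1: demand is inelastic.

-0.09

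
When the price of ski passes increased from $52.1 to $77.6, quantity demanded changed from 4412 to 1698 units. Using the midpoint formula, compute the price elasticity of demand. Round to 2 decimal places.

%ΔQ = (1698 − 4412)/[(4412 + 1698)/2] = -2714/3055 ≈ -0.8884.
%ΔP = (77.6 − 52.1)/[(52.1 + 77.6)/2] = 25.5/64.85 ≈ 0.3932.
Arc elasticity E = %ΔQ/%ΔP ≈ -0.8884/0.3932 ≈ -2.26.
|E| > 1: demand is elastic over this range.

-2.26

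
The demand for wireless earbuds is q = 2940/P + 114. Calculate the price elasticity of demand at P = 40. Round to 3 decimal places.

At P = 40, q = 187.5.
dq/dP = −2940/P² = −1.8375.
Point elasticity E = (dq/dP)·(P/q) = -1.8375 × 40/187.5 ≈ -0.392.
|E| < 1, so demand is inelastic at this price.

-0.392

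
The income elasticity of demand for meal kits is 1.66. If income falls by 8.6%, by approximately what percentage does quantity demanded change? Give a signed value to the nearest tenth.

%ΔQ ≈ E × %ΔI = (1.66) × (-8.6%) ≈ -14.3%.

-14.3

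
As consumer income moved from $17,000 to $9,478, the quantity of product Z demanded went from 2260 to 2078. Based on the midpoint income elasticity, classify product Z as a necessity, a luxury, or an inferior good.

necessity

%ΔQ = (2078 − 2260)/[(2260+2078)/2] = -182/2169 ≈ -0.0839.
%ΔY = (9,478 − 17,000)/[(17,000+9,478)/2] = -7522/13239 ≈ -0.5682.
E_I = %ΔQ/%ΔY ≈ 0.148.
E_I ∈ (0,1): normal good (necessity).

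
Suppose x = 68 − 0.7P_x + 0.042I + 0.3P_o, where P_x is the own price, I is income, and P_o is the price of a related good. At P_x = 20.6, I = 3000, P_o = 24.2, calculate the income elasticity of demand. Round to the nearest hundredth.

x = 68 − 0.7(20.6) + 0.042(3000) + 0.3(24.2) = 68 − 14.42 + 126 + 7.26 = 186.84.
∂x/∂I = +0.042, so E_I = 0.042·(3000/186.84) ≈ 0.67.
E_I ∈ (0,1): normal good (necessity).

0.67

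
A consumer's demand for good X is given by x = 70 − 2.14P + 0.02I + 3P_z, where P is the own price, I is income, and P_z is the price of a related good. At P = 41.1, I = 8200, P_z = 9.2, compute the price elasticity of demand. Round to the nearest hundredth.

-0.51

Evaluating quantity at (P, I, P_z) gives x = 70 − 2.14(41.1) + 0.02(8200) + 3(9.2) = 70 − 87.954 + 164 + 27.6 = 173.646.
∂x/∂P = −2.14, so E_p = (−2.14)·(41.1/173.646) ≈ -0.51.
|E_p| < 1: demand is inelastic.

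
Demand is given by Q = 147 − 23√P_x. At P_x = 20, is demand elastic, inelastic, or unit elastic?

At P_x = 20, Q = 44.1409.
dQ/dP_x = −23/(2√P_x) = −23/(2·4.4721).
Point elasticity E = (dQ/dP_x)·(P_x/Q) = -2.5715 × 20/44.1409 ≈ -1.165.
|E| ≈ 1.165 > 1, so demand is elastic.

elastic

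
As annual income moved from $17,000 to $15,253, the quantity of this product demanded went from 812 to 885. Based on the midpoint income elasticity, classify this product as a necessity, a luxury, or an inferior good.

%ΔQ = (885 − 812)/[(812+885)/2] = 73/848.5 ≈ 0.0860.
%ΔI = (15,253 − 17,000)/[(17,000+15,253)/2] = -1747/16126.5 ≈ -0.1083.
E_I = %ΔQ/%ΔI ≈ -0.794.
E_I < 0: inferior good.

inferior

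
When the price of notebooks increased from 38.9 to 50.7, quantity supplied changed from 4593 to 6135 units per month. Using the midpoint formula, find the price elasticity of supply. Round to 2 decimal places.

%Δq = (6135 − 4593)/[(4593 + 6135)/2] = 1542/5364 ≈ 0.2875.
%ΔP = (50.7 − 38.9)/[(38.9 + 50.7)/2] = 11.8/44.8 ≈ 0.2634.
Arc elasticity E = %Δq/%ΔP ≈ 0.2875/0.2634 ≈ 1.09.
|E| > 1: supply is elastic over this range.

1.09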